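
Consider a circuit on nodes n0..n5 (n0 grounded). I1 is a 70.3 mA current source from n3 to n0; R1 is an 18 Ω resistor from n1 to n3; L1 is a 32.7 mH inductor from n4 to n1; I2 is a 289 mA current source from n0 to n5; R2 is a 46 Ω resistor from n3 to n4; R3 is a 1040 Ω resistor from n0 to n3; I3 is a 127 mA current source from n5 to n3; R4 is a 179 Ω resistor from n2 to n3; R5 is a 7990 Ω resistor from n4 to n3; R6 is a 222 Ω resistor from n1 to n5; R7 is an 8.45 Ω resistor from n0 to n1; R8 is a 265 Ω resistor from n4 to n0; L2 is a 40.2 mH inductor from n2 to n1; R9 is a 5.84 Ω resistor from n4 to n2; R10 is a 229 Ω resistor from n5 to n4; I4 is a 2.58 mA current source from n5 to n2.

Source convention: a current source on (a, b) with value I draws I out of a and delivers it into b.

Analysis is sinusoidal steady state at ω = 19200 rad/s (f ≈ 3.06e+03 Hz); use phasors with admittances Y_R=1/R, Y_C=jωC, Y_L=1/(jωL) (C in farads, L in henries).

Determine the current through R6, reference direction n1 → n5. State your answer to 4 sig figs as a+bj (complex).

Element admittances at ω=19200 rad/s:
  I1: injects 0.0703 A into n0 (from n3)
  Y(R1) = 0.05556+0.000j S between n1,n3
  Y(L1) = 0.000-0.001593j S between n4,n1
  I2: injects 0.289 A into n5 (from n0)
  Y(R2) = 0.02174+0.000j S between n3,n4
  Y(R3) = 0.0009615+0.000j S between n0,n3
  I3: injects 0.127 A into n3 (from n5)
  Y(R4) = 0.005587+0.000j S between n2,n3
  Y(R5) = 0.0001252+0.000j S between n4,n3
  Y(R6) = 0.004505+0.000j S between n1,n5
  Y(R7) = 0.1183+0.000j S between n0,n1
  Y(R8) = 0.003774+0.000j S between n4,n0
  Y(L2) = 0.000-0.001296j S between n2,n1
  Y(R9) = 0.1712+0.000j S between n4,n2
  Y(R10) = 0.004367+0.000j S between n5,n4
  I4: injects 0.00258 A into n2 (from n5)
Assemble and solve the 5×5 MNA system:
  V(n1)=1.647-0.01462j  V(n2)=5.349+0.4430j  V(n3)=3.526+0.1305j  V(n4)=5.397+0.4252j  V(n5)=21.46+0.2019j

-0.08926-0.0009752j A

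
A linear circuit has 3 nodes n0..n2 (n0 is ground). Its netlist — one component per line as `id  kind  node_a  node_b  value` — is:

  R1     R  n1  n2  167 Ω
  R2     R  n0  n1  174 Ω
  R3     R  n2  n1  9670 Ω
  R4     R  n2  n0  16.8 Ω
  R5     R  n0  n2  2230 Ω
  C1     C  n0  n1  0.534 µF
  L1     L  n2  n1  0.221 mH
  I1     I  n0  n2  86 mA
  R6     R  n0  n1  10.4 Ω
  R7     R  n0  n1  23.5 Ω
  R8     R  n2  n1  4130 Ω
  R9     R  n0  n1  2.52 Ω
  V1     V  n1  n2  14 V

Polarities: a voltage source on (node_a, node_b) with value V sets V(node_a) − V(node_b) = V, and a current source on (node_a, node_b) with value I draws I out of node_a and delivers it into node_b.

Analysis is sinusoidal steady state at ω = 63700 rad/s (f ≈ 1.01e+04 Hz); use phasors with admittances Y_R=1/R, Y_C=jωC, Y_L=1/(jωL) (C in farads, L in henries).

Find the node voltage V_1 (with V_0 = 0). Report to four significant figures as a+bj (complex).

1.535-0.08682j V

Apply KCL at each of the 2 non-ground nodes and solve the resulting linear system.
Node n1: branches {R1, R2, R3, C1, L1, R6, R7, R8, R9, V1} → V_1 = 1.535-0.08682j
Node n2: branches {R1, R3, R4, R5, L1, I1, R8, V1} → V_2 = -12.47-0.08682j
Source currents: i(V1)=-0.9223+0.9893j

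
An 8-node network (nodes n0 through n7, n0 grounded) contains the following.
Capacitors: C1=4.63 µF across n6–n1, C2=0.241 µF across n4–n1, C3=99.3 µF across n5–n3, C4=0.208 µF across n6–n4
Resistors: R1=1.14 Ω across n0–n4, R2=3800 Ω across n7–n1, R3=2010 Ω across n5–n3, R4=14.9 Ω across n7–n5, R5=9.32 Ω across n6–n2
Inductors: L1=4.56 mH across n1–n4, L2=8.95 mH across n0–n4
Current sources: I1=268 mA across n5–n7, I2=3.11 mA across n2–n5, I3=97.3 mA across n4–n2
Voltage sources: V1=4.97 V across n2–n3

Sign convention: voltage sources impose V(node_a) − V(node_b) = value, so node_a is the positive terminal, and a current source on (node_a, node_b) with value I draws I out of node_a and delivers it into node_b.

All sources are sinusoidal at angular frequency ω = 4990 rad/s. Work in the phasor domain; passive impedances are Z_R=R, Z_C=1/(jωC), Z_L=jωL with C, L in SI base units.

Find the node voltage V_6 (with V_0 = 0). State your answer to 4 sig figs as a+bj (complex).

Apply KCL at each of the 7 non-ground nodes and solve the resulting linear system.
Node n1: branches {C1, C2, L1, R2} → V_1 = 0.001113+2.230j
Node n2: branches {R5, I2, I3, V1} → V_2 = 0.9527-1.886j
Node n3: branches {C3, R3, V1} → V_3 = -4.017-1.886j
Node n4: branches {C2, R1, L1, L2, C4, I3} → V_4 = 0.000+0.000j
Node n5: branches {C3, I1, R3, R4, I2} → V_5 = -4.015-1.892j
Node n6: branches {C1, C4, R5} → V_6 = 0.04583-1.896j
Node n7: branches {I1, R2, R4} → V_7 = -0.02180-1.876j
Source currents: i(V1)=-0.003116-0.001081j

0.04583-1.896j V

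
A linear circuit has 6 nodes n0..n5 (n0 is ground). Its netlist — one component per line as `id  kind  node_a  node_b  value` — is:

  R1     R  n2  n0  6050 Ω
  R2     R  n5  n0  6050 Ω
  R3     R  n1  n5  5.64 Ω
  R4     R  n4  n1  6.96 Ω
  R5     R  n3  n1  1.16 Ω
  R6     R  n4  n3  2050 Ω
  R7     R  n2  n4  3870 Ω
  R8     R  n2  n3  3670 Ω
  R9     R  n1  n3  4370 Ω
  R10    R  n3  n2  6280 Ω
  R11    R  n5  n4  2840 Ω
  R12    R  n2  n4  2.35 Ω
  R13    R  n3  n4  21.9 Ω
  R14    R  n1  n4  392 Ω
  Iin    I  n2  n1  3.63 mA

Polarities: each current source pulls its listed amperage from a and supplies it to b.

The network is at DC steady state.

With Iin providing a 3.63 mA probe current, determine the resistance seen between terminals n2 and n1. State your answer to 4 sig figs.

R_eq = 7.573 Ω

Element admittances at DC:
  Y(R1) = 0.0001653 S between n2,n0
  Y(R2) = 0.0001653 S between n5,n0
  Y(R3) = 0.1773 S between n1,n5
  Y(R4) = 0.1437 S between n4,n1
  Y(R5) = 0.8621 S between n3,n1
  Y(R6) = 0.0004878 S between n4,n3
  Y(R7) = 0.0002584 S between n2,n4
  Y(R8) = 0.0002725 S between n2,n3
  Y(R9) = 0.0002288 S between n1,n3
  Y(R10) = 0.0001592 S between n3,n2
  Y(R11) = 0.0003521 S between n5,n4
  Y(R12) = 0.4255 S between n2,n4
  Y(R13) = 0.04566 S between n3,n4
  Y(R14) = 0.002551 S between n1,n4
  Iin: injects 0.00363 A into n1 (from n2)
Assemble and solve the 5×5 MNA system:
  V(n1)=0.01377  V(n2)=-0.01372  V(n3)=0.01279  V(n4)=-0.005227  V(n5)=0.01372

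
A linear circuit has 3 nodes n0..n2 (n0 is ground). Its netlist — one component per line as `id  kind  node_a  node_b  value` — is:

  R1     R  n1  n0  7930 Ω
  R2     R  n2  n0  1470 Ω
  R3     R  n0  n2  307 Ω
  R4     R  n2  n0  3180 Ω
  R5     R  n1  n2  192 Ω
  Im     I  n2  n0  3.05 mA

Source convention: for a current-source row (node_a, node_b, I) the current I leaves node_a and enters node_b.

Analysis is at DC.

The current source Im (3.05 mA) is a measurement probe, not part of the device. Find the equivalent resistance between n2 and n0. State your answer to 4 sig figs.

R_eq = 228.6 Ω

MNA unknowns: 2 node voltages V₁..V_2
R1: Y=0.0001261 on G[1,0]
R2: Y=0.0006803 on G[2,0]
R3: Y=0.003257 on G[0,2]
R4: Y=0.0003145 on G[2,0]
R5: Y=0.005208 on G[1,2]
Im: z[2]−=0.00305, z[0]+=0.00305
solve → V1=-0.6806, V2=-0.6971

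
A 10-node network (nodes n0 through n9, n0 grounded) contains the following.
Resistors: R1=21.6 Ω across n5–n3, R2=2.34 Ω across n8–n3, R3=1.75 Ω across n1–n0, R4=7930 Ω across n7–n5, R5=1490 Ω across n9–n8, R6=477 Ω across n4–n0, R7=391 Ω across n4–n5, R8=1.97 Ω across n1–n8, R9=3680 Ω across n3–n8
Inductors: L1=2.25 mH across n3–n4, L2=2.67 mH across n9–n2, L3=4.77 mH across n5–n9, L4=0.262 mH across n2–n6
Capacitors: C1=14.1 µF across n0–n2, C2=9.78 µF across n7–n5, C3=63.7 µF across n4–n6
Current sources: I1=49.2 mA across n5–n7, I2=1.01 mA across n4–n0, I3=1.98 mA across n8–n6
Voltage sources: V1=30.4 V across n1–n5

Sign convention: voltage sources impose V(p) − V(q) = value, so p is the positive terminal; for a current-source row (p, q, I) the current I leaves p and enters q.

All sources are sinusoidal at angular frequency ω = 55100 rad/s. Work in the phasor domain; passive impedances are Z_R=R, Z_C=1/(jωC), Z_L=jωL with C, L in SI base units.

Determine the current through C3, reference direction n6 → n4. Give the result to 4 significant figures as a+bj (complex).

0.07185-0.04035j A

MNA unknowns: 9 node voltages V₁..V_9 plus 1 source current (V1)
R1: Y=0.04630+0.000j on G[5,3]
L1: Y=0.000-0.008066j on G[3,4]
C1: Y=0.000+0.7769j on G[0,2]
I1: z[5]−=0.0492, z[7]+=0.0492
L2: Y=0.000-0.006797j on G[9,2]
R2: Y=0.4274+0.000j on G[8,3]
I2: z[4]−=0.00101, z[0]+=0.00101
L3: Y=0.000-0.003805j on G[5,9]
R3: Y=0.5714+0.000j on G[1,0]
R4: Y=0.0001261+0.000j on G[7,5]
C2: Y=0.000+0.5389j on G[7,5]
L4: Y=0.000-0.06927j on G[2,6]
R5: Y=0.0006711+0.000j on G[9,8]
I3: z[8]−=0.00198, z[6]+=0.00198
C3: Y=0.000+3.510j on G[4,6]
R6: Y=0.002096+0.000j on G[4,0]
R7: Y=0.002558+0.000j on G[4,5]
R8: Y=0.5076+0.000j on G[1,8]
R9: Y=0.0002717+0.000j on G[3,8]
V1: row V1−V5=30.4, i_V1 at 1,5
solve → V1=0.1169-0.1966j, V2=0.1470+0.08611j, V3=-4.968-0.3274j, V4=-0.4239-0.9021j, V5=-30.28-0.1966j, V6=-0.4354-0.9226j, V7=-30.28-0.2879j, V8=-2.216-0.2559j, V9=-10.72+0.5232j
aux → i_V1=-1.251+0.08228j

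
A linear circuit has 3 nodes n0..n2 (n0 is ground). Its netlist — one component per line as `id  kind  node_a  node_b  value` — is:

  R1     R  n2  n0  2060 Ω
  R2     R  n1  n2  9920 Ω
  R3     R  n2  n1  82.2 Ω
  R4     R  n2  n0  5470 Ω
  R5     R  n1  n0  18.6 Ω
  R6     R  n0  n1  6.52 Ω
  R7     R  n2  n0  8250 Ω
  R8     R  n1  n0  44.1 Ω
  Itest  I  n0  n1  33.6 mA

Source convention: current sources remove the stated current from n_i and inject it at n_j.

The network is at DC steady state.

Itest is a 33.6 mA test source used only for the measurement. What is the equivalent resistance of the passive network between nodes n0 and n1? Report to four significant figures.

R_eq = 4.337 Ω

Apply KCL at each of the 2 non-ground nodes and solve the resulting linear system.
Node n1: branches {R2, R3, R5, R6, R8, Itest} → V_1 = 0.1457
Node n2: branches {R1, R2, R3, R4, R7} → V_2 = 0.1369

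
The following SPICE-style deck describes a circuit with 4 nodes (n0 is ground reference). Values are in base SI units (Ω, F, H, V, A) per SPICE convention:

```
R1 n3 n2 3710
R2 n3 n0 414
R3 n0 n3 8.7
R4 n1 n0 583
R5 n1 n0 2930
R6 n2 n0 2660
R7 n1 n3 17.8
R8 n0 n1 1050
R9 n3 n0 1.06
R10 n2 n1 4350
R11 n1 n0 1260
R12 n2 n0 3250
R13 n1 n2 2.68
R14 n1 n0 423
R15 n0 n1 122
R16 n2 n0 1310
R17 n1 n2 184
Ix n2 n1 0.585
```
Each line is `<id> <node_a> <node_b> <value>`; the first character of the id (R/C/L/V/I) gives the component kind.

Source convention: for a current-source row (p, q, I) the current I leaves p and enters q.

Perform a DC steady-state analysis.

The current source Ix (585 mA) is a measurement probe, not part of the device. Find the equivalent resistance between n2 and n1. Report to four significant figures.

MNA unknowns: 3 node voltages V₁..V_3
R1: Y=0.0002695 on G[3,2]
R2: Y=0.002415 on G[3,0]
R3: Y=0.1149 on G[0,3]
R4: Y=0.001715 on G[1,0]
R5: Y=0.0003413 on G[1,0]
R6: Y=0.0003759 on G[2,0]
R7: Y=0.05618 on G[1,3]
R8: Y=0.0009524 on G[0,1]
R9: Y=0.9434 on G[3,0]
R10: Y=0.0002299 on G[2,1]
R11: Y=0.0007937 on G[1,0]
R12: Y=0.0003077 on G[2,0]
R13: Y=0.3731 on G[1,2]
R14: Y=0.002364 on G[1,0]
R15: Y=0.008197 on G[0,1]
R16: Y=0.0007634 on G[2,0]
R17: Y=0.005435 on G[1,2]
Ix: z[2]−=0.585, z[1]+=0.585
solve → V1=0.03772, V2=-1.500, V3=0.001535

R_eq = 2.628 Ω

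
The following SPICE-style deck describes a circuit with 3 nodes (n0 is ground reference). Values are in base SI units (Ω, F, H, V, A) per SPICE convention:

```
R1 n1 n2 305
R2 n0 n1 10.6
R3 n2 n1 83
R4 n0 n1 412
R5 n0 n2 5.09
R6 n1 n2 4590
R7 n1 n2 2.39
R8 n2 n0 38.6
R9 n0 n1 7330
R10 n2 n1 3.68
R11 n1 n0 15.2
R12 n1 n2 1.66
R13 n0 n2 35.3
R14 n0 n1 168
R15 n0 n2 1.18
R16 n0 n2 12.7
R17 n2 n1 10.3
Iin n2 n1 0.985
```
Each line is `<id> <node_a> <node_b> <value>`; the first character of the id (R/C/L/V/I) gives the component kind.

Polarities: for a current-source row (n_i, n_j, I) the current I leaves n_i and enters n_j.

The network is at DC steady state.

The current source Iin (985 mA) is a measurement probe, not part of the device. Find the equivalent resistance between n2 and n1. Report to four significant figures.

R_eq = 0.6440 Ω

Element admittances at DC:
  Y(R1) = 0.003279 S between n1,n2
  Y(R2) = 0.09434 S between n0,n1
  Y(R3) = 0.01205 S between n2,n1
  Y(R4) = 0.002427 S between n0,n1
  Y(R5) = 0.1965 S between n0,n2
  Y(R6) = 0.0002179 S between n1,n2
  Y(R7) = 0.4184 S between n1,n2
  Y(R8) = 0.02591 S between n2,n0
  Y(R9) = 0.0001364 S between n0,n1
  Y(R10) = 0.2717 S between n2,n1
  Y(R11) = 0.06579 S between n1,n0
  Y(R12) = 0.6024 S between n1,n2
  Y(R13) = 0.02833 S between n0,n2
  Y(R14) = 0.005952 S between n0,n1
  Y(R15) = 0.8475 S between n0,n2
  Y(R16) = 0.07874 S between n0,n2
  Y(R17) = 0.09709 S between n2,n1
  Iin: injects 0.985 A into n1 (from n2)
Assemble and solve the 2×2 MNA system:
  V(n1)=0.5549  V(n2)=-0.07951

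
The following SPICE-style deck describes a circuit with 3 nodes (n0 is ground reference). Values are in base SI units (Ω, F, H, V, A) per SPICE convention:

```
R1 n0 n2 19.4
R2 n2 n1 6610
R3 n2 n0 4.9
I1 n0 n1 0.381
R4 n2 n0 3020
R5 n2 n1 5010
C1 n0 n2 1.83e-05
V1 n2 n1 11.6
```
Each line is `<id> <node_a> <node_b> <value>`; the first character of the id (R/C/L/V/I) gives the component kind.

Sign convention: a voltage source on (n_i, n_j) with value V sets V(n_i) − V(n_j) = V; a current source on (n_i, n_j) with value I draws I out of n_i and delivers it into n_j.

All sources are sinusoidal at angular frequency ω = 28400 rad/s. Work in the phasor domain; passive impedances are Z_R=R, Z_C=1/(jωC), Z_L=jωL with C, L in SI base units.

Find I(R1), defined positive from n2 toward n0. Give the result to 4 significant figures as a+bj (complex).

Element admittances at ω=28400 rad/s:
  Y(R1) = 0.05155+0.000j S between n0,n2
  Y(R2) = 0.0001513+0.000j S between n2,n1
  Y(R3) = 0.2041+0.000j S between n2,n0
  I1: injects 0.381 A into n1 (from n0)
  Y(R4) = 0.0003311+0.000j S between n2,n0
  Y(R5) = 0.0001996+0.000j S between n2,n1
  Y(C1) = 0.000+0.5197j S between n0,n2
  V1: constraint V(n2)−V(n1) = 11.6
Assemble and solve the 3×3 MNA system:
  V(n1)=-11.31-0.5900j  V(n2)=0.2906-0.5900j
  i(V1)=-0.3851+0.000j

0.01498-0.03041j A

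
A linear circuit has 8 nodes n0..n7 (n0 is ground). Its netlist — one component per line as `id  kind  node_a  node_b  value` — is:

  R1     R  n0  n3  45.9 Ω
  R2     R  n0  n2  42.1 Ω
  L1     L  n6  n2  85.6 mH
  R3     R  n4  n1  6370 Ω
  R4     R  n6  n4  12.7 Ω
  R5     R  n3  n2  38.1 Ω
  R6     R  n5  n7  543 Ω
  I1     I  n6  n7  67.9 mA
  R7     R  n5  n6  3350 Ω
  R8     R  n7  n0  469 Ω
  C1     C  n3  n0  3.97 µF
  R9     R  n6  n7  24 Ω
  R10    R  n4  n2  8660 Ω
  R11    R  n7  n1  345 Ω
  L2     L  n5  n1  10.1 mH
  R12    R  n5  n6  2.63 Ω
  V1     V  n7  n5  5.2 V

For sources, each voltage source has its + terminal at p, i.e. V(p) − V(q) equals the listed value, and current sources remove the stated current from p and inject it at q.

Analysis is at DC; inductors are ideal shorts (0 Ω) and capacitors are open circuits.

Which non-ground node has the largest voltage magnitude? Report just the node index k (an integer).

7

Element admittances at DC:
  Y(R1) = 0.02179 S between n0,n3
  Y(R2) = 0.02375 S between n0,n2
  L1: short n6↔n2 (DC inductor)
  Y(R3) = 0.0001570 S between n4,n1
  Y(R4) = 0.07874 S between n6,n4
  Y(R5) = 0.02625 S between n3,n2
  Y(R6) = 0.001842 S between n5,n7
  I1: injects 0.0679 A into n7 (from n6)
  Y(R7) = 0.0002985 S between n5,n6
  Y(R8) = 0.002132 S between n7,n0
  Y(C1) = 0.000 S between n3,n0
  Y(R9) = 0.04167 S between n6,n7
  Y(R10) = 0.0001155 S between n4,n2
  Y(R11) = 0.002899 S between n7,n1
  L2: short n5↔n1 (DC inductor)
  Y(R12) = 0.3802 S between n5,n6
  V1: constraint V(n7)−V(n5) = 5.2
Assemble and solve the 10×10 MNA system:
  V(n1)=-0.6474  V(n2)=-0.2722  V(n3)=-0.1488  V(n4)=-0.2730  V(n5)=-0.6474  V(n6)=-0.2722  V(n7)=4.553
  i(L1)=-0.009707  i(L2)=-0.01513  i(V1)=-0.1675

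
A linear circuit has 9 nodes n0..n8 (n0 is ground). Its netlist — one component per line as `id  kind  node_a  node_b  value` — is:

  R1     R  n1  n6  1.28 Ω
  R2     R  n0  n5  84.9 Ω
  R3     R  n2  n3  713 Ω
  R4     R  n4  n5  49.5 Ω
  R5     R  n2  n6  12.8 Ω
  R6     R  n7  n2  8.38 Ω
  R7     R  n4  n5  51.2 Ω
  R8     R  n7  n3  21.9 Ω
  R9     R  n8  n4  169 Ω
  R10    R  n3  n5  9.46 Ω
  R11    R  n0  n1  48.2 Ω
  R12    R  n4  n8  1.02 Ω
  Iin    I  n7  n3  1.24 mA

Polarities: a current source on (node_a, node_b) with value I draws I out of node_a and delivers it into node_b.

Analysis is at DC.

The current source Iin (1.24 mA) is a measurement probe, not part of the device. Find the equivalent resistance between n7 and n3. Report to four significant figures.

R_eq = 18.88 Ω

Element admittances at DC:
  Y(R1) = 0.7812 S between n1,n6
  Y(R2) = 0.01178 S between n0,n5
  Y(R3) = 0.001403 S between n2,n3
  Y(R4) = 0.02020 S between n4,n5
  Y(R5) = 0.07812 S between n2,n6
  Y(R6) = 0.1193 S between n7,n2
  Y(R7) = 0.01953 S between n4,n5
  Y(R8) = 0.04566 S between n7,n3
  Y(R9) = 0.005917 S between n8,n4
  Y(R10) = 0.1057 S between n3,n5
  Y(R11) = 0.02075 S between n0,n1
  Y(R12) = 0.9804 S between n4,n8
  Iin: injects 0.00124 A into n3 (from n7)
Assemble and solve the 8×8 MNA system:
  V(n1)=-0.006762  V(n2)=-0.008737  V(n3)=0.01324  V(n4)=0.01191  V(n5)=0.01191  V(n6)=-0.006941  V(n7)=-0.01017  V(n8)=0.01191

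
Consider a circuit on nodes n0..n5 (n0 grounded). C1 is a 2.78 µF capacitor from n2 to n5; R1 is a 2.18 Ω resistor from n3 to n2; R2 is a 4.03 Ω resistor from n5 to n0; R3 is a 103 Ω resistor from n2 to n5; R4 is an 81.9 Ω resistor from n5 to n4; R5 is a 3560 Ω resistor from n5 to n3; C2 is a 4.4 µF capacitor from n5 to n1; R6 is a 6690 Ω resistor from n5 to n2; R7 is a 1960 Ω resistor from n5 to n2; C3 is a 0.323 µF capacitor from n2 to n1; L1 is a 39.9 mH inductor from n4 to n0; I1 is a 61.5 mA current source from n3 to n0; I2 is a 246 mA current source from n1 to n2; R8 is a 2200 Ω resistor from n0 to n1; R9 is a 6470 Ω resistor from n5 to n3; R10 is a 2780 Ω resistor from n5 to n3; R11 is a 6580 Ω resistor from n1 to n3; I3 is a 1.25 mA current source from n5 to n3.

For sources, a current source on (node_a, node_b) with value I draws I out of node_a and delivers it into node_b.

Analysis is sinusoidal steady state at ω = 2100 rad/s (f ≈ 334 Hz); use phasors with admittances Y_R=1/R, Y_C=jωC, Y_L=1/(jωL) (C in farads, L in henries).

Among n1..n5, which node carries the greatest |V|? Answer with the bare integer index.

1

MNA unknowns: 5 node voltages V₁..V_5
C1: Y=0.000+0.005838j on G[2,5]
R1: Y=0.4587+0.000j on G[3,2]
R2: Y=0.2481+0.000j on G[5,0]
R3: Y=0.009709+0.000j on G[2,5]
R4: Y=0.01221+0.000j on G[5,4]
R5: Y=0.0002809+0.000j on G[5,3]
C2: Y=0.000+0.009240j on G[5,1]
R6: Y=0.0001495+0.000j on G[5,2]
R7: Y=0.0005102+0.000j on G[5,2]
C3: Y=0.000+0.0006783j on G[2,1]
L1: Y=0.000-0.01193j on G[4,0]
I1: z[3]−=0.0615, z[0]+=0.0615
I2: z[1]−=0.246, z[2]+=0.246
R8: Y=0.0004545+0.000j on G[0,1]
R9: Y=0.0001546+0.000j on G[5,3]
R10: Y=0.0003597+0.000j on G[5,3]
R11: Y=0.0001520+0.000j on G[1,3]
I3: z[5]−=0.00125, z[3]+=0.00125
solve → V1=-1.032+24.09j, V2=11.12-6.316j, V3=10.97-6.296j, V4=-0.09782-0.1444j, V5=-0.2390-0.04884j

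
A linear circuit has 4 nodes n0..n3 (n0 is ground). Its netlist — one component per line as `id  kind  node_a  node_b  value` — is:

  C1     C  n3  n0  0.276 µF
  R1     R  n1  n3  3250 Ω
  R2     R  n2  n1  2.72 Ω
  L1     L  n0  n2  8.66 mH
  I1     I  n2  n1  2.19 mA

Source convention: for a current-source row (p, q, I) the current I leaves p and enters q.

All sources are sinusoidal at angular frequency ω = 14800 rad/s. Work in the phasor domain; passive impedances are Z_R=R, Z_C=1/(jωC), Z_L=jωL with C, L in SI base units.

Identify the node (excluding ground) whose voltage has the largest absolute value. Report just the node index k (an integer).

Element admittances at ω=14800 rad/s:
  Y(C1) = 0.000+0.004085j S between n3,n0
  Y(R1) = 0.0003077+0.000j S between n1,n3
  Y(R2) = 0.3676+0.000j S between n2,n1
  Y(L1) = 0.000-0.007802j S between n0,n2
  I1: injects 0.00219 A into n1 (from n2)
Assemble and solve the 3×3 MNA system:
  V(n1)=0.005960-0.0002346j  V(n2)=8.406e-06-0.0002344j  V(n3)=1.606e-05-0.0004478j

1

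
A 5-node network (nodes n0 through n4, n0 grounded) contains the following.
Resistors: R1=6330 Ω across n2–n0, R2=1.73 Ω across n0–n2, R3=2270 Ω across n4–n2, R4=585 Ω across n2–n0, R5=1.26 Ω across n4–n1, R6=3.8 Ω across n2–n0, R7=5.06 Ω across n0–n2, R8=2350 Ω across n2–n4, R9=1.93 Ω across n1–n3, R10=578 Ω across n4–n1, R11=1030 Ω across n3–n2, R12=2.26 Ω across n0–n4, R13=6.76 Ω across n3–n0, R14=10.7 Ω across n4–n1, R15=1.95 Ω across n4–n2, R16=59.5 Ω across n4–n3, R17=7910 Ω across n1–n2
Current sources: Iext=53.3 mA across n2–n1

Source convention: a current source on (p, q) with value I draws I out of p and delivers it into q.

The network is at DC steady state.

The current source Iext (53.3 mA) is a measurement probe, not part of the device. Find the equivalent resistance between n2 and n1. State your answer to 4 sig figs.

R_eq = 1.978 Ω

Element admittances at DC:
  Y(R1) = 0.0001580 S between n2,n0
  Y(R2) = 0.5780 S between n0,n2
  Y(R3) = 0.0004405 S between n4,n2
  Y(R4) = 0.001709 S between n2,n0
  Y(R5) = 0.7937 S between n4,n1
  Y(R6) = 0.2632 S between n2,n0
  Y(R7) = 0.1976 S between n0,n2
  Y(R8) = 0.0004255 S between n2,n4
  Y(R9) = 0.5181 S between n1,n3
  Y(R10) = 0.001730 S between n4,n1
  Y(R11) = 0.0009709 S between n3,n2
  Y(R12) = 0.4425 S between n0,n4
  Y(R13) = 0.1479 S between n3,n0
  Y(R14) = 0.09346 S between n4,n1
  Y(R15) = 0.5128 S between n4,n2
  Y(R16) = 0.01681 S between n4,n3
  Y(R17) = 0.0001264 S between n1,n2
  Iext: injects 0.0533 A into n1 (from n2)
Assemble and solve the 4×4 MNA system:
  V(n1)=0.08222  V(n2)=-0.02318  V(n3)=0.06309  V(n4)=0.03343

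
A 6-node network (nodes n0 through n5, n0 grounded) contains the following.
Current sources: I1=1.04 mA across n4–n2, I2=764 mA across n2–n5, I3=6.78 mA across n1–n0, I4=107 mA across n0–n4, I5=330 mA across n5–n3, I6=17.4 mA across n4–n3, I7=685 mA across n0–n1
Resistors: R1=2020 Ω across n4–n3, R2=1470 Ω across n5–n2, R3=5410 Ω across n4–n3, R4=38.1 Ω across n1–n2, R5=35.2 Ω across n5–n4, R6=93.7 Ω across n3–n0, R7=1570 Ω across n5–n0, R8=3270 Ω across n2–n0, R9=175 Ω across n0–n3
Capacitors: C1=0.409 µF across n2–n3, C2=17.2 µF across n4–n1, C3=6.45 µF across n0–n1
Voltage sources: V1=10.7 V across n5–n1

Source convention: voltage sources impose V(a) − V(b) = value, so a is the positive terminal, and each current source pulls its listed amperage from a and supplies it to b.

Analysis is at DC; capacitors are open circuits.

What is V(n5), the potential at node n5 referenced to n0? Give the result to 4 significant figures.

292.3 V

Element admittances at DC:
  I1: injects 0.00104 A into n2 (from n4)
  I2: injects 0.764 A into n5 (from n2)
  Y(R1) = 0.0004950 S between n4,n3
  I3: injects 0.00678 A into n0 (from n1)
  Y(R2) = 0.0006803 S between n5,n2
  I4: injects 0.107 A into n4 (from n0)
  Y(R3) = 0.0001848 S between n4,n3
  Y(C1) = 0.000 S between n2,n3
  I5: injects 0.33 A into n3 (from n5)
  Y(C2) = 0.000 S between n4,n1
  Y(R4) = 0.02625 S between n1,n2
  I6: injects 0.0174 A into n3 (from n4)
  Y(R5) = 0.02841 S between n5,n4
  Y(R6) = 0.01067 S between n3,n0
  Y(R7) = 0.0006369 S between n5,n0
  Y(R8) = 0.0003058 S between n2,n0
  Y(C3) = 0.000 S between n0,n1
  I7: injects 0.685 A into n1 (from n0)
  Y(R9) = 0.005714 S between n0,n3
  V1: constraint V(n5)−V(n1) = 10.7
Assemble and solve the 6×6 MNA system:
  V(n1)=281.6  V(n2)=250.7  V(n3)=31.88  V(n4)=289.3  V(n5)=292.3
  i(V1)=0.1331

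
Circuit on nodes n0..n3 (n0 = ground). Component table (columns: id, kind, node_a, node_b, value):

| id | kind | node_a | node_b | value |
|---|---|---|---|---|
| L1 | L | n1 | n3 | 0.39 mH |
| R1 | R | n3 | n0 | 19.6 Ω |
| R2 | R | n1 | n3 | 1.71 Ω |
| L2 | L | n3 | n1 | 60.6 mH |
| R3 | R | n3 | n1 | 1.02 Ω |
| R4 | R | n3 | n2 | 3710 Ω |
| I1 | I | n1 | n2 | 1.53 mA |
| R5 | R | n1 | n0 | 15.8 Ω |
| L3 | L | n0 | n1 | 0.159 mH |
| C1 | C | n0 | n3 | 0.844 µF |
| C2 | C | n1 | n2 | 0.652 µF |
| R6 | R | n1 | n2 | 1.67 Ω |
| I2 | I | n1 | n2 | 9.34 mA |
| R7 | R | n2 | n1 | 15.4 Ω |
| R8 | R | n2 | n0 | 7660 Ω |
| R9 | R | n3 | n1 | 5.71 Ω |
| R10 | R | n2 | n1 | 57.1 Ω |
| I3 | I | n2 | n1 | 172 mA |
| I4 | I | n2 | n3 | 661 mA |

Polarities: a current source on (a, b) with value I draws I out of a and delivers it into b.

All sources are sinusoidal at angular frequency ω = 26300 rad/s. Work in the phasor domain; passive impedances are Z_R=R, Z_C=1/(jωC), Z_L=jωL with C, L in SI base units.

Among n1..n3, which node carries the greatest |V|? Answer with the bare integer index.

Element admittances at ω=26300 rad/s:
  Y(L1) = 0.000-0.09749j S between n1,n3
  Y(R1) = 0.05102+0.000j S between n3,n0
  Y(R2) = 0.5848+0.000j S between n1,n3
  Y(L2) = 0.000-0.0006274j S between n3,n1
  Y(R3) = 0.9804+0.000j S between n3,n1
  Y(R4) = 0.0002695+0.000j S between n3,n2
  I1: injects 0.00153 A into n2 (from n1)
  Y(R5) = 0.06329+0.000j S between n1,n0
  Y(L3) = 0.000-0.2391j S between n0,n1
  Y(C1) = 0.000+0.02220j S between n0,n3
  Y(C2) = 0.000+0.01715j S between n1,n2
  Y(R6) = 0.5988+0.000j S between n1,n2
  I2: injects 0.00934 A into n2 (from n1)
  Y(R7) = 0.06494+0.000j S between n2,n1
  Y(R8) = 0.0001305+0.000j S between n2,n0
  Y(R9) = 0.1751+0.000j S between n3,n1
  Y(R10) = 0.01751+0.000j S between n2,n1
  I3: injects 0.172 A into n1 (from n2)
  I4: injects 0.661 A into n3 (from n2)
Assemble and solve the 3×3 MNA system:
  V(n1)=-0.001872-0.08277j  V(n2)=-1.207-0.05243j  V(n3)=0.3652-0.06483j

2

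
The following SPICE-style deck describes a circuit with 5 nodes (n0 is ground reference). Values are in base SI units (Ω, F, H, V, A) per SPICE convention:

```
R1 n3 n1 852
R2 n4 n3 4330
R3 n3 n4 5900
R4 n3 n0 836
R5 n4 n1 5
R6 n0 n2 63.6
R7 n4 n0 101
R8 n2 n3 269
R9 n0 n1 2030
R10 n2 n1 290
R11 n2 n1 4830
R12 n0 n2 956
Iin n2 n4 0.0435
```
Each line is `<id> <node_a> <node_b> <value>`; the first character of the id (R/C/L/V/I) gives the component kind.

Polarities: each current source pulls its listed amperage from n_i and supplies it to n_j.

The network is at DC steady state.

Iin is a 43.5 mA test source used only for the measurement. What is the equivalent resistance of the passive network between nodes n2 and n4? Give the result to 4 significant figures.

Element admittances at DC:
  Y(R1) = 0.001174 S between n3,n1
  Y(R2) = 0.0002309 S between n4,n3
  Y(R3) = 0.0001695 S between n3,n4
  Y(R4) = 0.001196 S between n3,n0
  Y(R5) = 0.2000 S between n4,n1
  Y(R6) = 0.01572 S between n0,n2
  Y(R7) = 0.009901 S between n4,n0
  Y(R8) = 0.003717 S between n2,n3
  Y(R9) = 0.0004926 S between n0,n1
  Y(R10) = 0.003448 S between n2,n1
  Y(R11) = 0.0002070 S between n2,n1
  Y(R12) = 0.001046 S between n0,n2
  Iin: injects 0.0435 A into n4 (from n2)
Assemble and solve the 4×4 MNA system:
  V(n1)=2.348  V(n2)=-1.489  V(n3)=-0.2780  V(n4)=2.439

R_eq = 90.30 Ω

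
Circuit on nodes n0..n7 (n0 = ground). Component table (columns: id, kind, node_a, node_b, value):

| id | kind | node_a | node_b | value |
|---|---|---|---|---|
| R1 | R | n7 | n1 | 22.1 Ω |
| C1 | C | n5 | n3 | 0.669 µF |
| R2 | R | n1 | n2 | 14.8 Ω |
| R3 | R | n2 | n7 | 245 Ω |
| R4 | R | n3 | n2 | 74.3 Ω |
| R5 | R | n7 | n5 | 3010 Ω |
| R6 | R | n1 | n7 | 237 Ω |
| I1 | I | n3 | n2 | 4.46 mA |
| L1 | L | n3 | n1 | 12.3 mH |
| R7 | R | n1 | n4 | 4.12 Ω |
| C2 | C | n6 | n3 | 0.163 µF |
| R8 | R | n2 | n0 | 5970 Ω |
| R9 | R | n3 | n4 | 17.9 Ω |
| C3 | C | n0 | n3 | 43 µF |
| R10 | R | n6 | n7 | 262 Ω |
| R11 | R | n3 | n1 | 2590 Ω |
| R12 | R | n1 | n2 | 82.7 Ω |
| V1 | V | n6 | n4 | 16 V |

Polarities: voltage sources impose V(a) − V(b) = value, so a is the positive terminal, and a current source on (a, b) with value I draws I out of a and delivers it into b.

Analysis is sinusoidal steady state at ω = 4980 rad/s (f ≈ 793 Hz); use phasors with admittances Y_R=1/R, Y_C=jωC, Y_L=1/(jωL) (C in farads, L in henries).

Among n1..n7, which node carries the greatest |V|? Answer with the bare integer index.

6

Apply KCL at each of the 7 non-ground nodes and solve the resulting linear system.
Node n1: branches {R1, R2, R6, L1, R7, R11, R12} → V_1 = 0.2613-0.1098j
Node n2: branches {R2, R3, R4, I1, R8, R12} → V_2 = 0.3143-0.09444j
Node n3: branches {C1, R4, I1, L1, C2, R9, C3, R11} → V_3 = 7.387e-05+0.0002459j
Node n4: branches {R7, R9, V1} → V_4 = 0.02393-0.1325j
Node n5: branches {C1, R5} → V_5 = 0.002015-0.1298j
Node n6: branches {C2, R10, V1} → V_6 = 16.02-0.1325j
Node n7: branches {R1, R3, R5, R6, R10} → V_7 = 1.306-0.1103j
Source currents: i(V1)=-0.05628-0.01292j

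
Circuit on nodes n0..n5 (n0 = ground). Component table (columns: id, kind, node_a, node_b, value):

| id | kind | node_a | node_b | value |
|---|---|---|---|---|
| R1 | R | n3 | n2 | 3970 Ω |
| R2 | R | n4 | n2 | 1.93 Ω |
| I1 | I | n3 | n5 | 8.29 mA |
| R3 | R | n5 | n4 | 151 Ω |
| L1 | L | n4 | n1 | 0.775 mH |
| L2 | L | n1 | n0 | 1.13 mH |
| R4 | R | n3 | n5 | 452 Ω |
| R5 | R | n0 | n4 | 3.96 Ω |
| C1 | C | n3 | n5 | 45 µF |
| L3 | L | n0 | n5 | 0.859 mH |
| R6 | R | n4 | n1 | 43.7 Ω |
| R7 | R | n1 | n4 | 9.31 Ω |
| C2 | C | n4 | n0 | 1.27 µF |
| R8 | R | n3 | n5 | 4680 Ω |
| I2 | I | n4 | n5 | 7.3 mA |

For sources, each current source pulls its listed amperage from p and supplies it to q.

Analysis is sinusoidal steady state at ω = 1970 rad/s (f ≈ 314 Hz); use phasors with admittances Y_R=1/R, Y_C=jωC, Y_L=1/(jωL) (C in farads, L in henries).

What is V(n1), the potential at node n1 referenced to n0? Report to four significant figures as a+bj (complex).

MNA unknowns: 5 node voltages V₁..V_5
R1: Y=0.0002519+0.000j on G[3,2]
R2: Y=0.5181+0.000j on G[4,2]
I1: z[3]−=0.00829, z[5]+=0.00829
R3: Y=0.006623+0.000j on G[5,4]
L1: Y=0.000-0.6550j on G[4,1]
L2: Y=0.000-0.4492j on G[1,0]
R4: Y=0.002212+0.000j on G[3,5]
R5: Y=0.2525+0.000j on G[0,4]
C1: Y=0.000+0.08865j on G[3,5]
L3: Y=0.000-0.5909j on G[0,5]
R6: Y=0.02288+0.000j on G[4,1]
R7: Y=0.1074+0.000j on G[1,4]
C2: Y=0.000+0.002502j on G[4,0]
R8: Y=0.0002137+0.000j on G[3,5]
I2: z[4]−=0.0073, z[5]+=0.0073
solve → V1=-0.007698-0.008311j, V2=-0.01386-0.01273j, V3=-0.002564+0.1057j, V4=-0.01387-0.01278j, V5=0.0003303+0.01219j

-0.007698-0.008311j V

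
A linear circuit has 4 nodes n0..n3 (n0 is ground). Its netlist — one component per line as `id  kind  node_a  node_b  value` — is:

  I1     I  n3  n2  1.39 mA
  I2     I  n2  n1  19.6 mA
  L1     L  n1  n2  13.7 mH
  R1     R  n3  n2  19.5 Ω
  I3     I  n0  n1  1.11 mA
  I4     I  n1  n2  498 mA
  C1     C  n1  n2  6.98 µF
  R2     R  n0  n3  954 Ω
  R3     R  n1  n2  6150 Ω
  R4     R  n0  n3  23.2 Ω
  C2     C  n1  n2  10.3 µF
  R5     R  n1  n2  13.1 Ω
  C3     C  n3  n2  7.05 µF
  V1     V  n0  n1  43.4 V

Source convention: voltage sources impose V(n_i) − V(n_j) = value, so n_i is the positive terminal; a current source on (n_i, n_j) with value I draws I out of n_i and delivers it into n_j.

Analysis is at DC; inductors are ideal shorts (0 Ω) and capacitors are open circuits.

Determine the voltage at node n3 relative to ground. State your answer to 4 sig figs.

-23.34 V

Apply KCL at each of the 3 non-ground nodes and solve the resulting linear system.
Node n1: branches {I2, L1, I3, I4, C1, R3, C2, R5, V1} → V_1 = -43.40
Node n2: branches {I1, I2, L1, R1, I4, C1, R3, C2, R5, C3} → V_2 = -43.40
Node n3: branches {I1, R1, R2, R4, C3} → V_3 = -23.34
Source currents: i(L1)=-1.509, i(V1)=-1.031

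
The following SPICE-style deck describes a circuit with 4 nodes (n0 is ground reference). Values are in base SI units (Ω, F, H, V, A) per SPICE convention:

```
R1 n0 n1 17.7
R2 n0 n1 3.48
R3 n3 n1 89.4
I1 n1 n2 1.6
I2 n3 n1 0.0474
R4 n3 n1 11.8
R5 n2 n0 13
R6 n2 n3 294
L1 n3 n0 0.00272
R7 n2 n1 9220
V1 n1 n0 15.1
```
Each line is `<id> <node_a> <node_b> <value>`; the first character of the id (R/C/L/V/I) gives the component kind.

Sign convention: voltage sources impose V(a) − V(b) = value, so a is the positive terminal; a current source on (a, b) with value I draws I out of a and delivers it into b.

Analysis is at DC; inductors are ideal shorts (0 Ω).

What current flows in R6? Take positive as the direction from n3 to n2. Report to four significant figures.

Apply KCL at each of the 3 non-ground nodes and solve the resulting linear system.
Node n1: branches {R1, R2, R3, I1, I2, R4, R7, V1} → V_1 = 15.10
Node n2: branches {I1, R5, R6, R7} → V_2 = 19.91
Node n3: branches {R3, I2, R4, R6, L1} → V_3 = 0.000
Source currents: i(L1)=1.469, i(V1)=-8.193

-0.06773 A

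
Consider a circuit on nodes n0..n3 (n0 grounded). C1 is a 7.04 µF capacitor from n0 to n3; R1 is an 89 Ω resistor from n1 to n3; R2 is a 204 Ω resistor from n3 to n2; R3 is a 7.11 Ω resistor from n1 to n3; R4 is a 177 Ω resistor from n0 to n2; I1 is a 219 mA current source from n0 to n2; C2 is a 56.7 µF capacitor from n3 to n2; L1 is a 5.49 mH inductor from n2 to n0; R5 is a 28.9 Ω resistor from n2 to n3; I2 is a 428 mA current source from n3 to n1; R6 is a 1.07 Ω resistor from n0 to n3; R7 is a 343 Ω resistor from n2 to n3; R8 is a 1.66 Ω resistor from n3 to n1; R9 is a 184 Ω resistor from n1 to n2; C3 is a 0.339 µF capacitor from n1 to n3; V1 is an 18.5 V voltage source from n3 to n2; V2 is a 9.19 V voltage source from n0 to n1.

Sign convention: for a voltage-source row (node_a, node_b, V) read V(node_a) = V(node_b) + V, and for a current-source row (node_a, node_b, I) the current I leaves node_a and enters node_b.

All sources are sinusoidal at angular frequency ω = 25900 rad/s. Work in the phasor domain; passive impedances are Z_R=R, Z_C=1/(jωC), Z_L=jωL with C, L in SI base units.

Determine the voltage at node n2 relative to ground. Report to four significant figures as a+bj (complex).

Element admittances at ω=25900 rad/s:
  Y(C1) = 0.000+0.1823j S between n0,n3
  Y(R1) = 0.01124+0.000j S between n1,n3
  Y(R2) = 0.004902+0.000j S between n3,n2
  Y(R3) = 0.1406+0.000j S between n1,n3
  Y(R4) = 0.005650+0.000j S between n0,n2
  I1: injects 0.219 A into n2 (from n0)
  Y(C2) = 0.000+1.469j S between n3,n2
  Y(L1) = 0.000-0.007033j S between n2,n0
  Y(R5) = 0.03460+0.000j S between n2,n3
  I2: injects 0.428 A into n1 (from n3)
  Y(R6) = 0.9346+0.000j S between n0,n3
  Y(R7) = 0.002915+0.000j S between n2,n3
  Y(R8) = 0.6024+0.000j S between n3,n1
  Y(R9) = 0.005435+0.000j S between n1,n2
  Y(C3) = 0.000+0.008780j S between n1,n3
  V1: constraint V(n3)−V(n2) = 18.5
  V2: constraint V(n0)−V(n1) = 9.19
Assemble and solve the 5×5 MNA system:
  V(n1)=-9.190+0.000j  V(n2)=-22.58+0.3173j  V(n3)=-4.075+0.3173j
  i(V1)=-1.202-27.01j  i(V2)=-4.211-0.2860j

-22.58+0.3173j V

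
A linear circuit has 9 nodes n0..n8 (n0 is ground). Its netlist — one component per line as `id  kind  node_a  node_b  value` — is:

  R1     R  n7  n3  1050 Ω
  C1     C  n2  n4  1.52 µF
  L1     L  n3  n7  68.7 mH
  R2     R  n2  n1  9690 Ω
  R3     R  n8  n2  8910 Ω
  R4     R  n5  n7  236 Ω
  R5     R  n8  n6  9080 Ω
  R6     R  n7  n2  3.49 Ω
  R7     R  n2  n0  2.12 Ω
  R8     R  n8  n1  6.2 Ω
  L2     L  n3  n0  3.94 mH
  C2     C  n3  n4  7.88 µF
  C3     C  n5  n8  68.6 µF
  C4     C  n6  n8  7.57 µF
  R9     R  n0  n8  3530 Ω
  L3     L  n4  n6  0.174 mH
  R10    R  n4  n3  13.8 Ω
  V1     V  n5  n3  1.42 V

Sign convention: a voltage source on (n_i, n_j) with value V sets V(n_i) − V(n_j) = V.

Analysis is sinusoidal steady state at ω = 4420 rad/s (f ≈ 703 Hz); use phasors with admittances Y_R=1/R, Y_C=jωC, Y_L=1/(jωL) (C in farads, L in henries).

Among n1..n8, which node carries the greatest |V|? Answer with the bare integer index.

5

Element admittances at ω=4420 rad/s:
  Y(R1) = 0.0009524+0.000j S between n7,n3
  Y(C1) = 0.000+0.006718j S between n2,n4
  Y(L1) = 0.000-0.003293j S between n3,n7
  Y(R2) = 0.0001032+0.000j S between n2,n1
  Y(R3) = 0.0001122+0.000j S between n8,n2
  Y(R4) = 0.004237+0.000j S between n5,n7
  Y(R5) = 0.0001101+0.000j S between n8,n6
  Y(R6) = 0.2865+0.000j S between n7,n2
  Y(R7) = 0.4717+0.000j S between n2,n0
  Y(R8) = 0.1613+0.000j S between n8,n1
  Y(L2) = 0.000-0.05742j S between n3,n0
  Y(C2) = 0.000+0.03483j S between n3,n4
  Y(C3) = 0.000+0.3032j S between n5,n8
  Y(C4) = 0.000+0.03346j S between n6,n8
  Y(R9) = 0.0002833+0.000j S between n0,n8
  Y(L3) = 0.000-1.300j S between n4,n6
  Y(R10) = 0.07246+0.000j S between n4,n3
  V1: constraint V(n5)−V(n3) = 1.42
Assemble and solve the 9×9 MNA system:
  V(n1)=1.334-0.05253j  V(n2)=0.009661+0.003519j  V(n3)=0.02865-0.08595j  V(n4)=0.3260+0.2194j  V(n5)=1.449-0.08595j  V(n6)=0.2993+0.2267j  V(n7)=0.02963+0.001939j  V(n8)=1.335-0.05257j
  i(V1)=-0.01613-0.03421j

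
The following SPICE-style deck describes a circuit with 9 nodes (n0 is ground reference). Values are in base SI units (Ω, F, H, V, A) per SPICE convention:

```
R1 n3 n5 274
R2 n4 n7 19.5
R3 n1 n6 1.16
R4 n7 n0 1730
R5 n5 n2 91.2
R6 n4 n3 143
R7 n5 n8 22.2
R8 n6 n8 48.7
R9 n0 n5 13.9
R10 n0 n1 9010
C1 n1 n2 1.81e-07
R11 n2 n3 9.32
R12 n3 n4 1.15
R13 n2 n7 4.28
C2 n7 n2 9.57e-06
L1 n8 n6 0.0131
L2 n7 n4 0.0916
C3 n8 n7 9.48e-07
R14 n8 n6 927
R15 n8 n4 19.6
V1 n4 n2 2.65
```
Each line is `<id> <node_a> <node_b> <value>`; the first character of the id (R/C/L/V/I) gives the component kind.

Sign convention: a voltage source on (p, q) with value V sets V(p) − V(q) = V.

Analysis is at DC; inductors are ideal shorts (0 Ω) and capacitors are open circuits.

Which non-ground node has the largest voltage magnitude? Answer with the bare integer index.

MNA unknowns: 8 node voltages V₁..V_8 plus 3 source currents (L1, L2, V1)
R1: Y=0.003650 on G[3,5]
R2: Y=0.05128 on G[4,7]
R3: Y=0.8621 on G[1,6]
R4: Y=0.0005780 on G[7,0]
R5: Y=0.01096 on G[5,2]
R6: Y=0.006993 on G[4,3]
R7: Y=0.04505 on G[5,8]
R8: Y=0.02053 on G[6,8]
R9: Y=0.07194 on G[0,5]
R10: Y=0.0001110 on G[0,1]
C1: Y=0.000 on G[1,2]
R11: Y=0.1073 on G[2,3]
R12: Y=0.8696 on G[3,4]
R13: Y=0.2336 on G[2,7]
C2: Y=0.000 on G[7,2]
L1: row V8−V6=0, i_L1 at 8,6
L2: row V7−V4=0, i_L2 at 7,4
C3: Y=0.000 on G[8,7]
R14: Y=0.001079 on G[8,6]
R15: Y=0.05102 on G[8,4]
V1: row V4−V2=2.65, i_V1 at 4,2
solve → V1=0.4014, V2=-1.887, V3=0.4719, V4=0.7627, V5=-0.006747, V6=0.4015, V7=0.7627, V8=0.4015
aux → i_L1=4.455e-05, i_L2=-0.6196, i_V1=-0.8929

2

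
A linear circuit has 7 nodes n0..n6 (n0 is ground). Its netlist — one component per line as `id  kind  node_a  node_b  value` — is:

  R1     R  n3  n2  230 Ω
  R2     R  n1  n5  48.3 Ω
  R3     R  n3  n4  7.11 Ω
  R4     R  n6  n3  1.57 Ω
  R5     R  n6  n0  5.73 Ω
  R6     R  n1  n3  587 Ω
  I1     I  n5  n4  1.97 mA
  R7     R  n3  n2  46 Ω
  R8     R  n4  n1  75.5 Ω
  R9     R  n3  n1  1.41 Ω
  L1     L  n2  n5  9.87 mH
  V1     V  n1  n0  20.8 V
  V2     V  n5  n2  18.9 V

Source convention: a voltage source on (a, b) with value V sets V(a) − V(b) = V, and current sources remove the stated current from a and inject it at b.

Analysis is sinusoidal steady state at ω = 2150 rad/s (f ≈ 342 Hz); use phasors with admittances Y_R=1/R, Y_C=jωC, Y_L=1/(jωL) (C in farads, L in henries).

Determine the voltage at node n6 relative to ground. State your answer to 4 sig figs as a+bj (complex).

MNA unknowns: 6 node voltages V₁..V_6 plus 2 source currents (V1, V2)
R1: Y=0.004348+0.000j on G[3,2]
R2: Y=0.02070+0.000j on G[1,5]
R3: Y=0.1406+0.000j on G[3,4]
R4: Y=0.6369+0.000j on G[6,3]
R5: Y=0.1745+0.000j on G[6,0]
R6: Y=0.001704+0.000j on G[1,3]
I1: z[5]−=0.00197, z[4]+=0.00197
R7: Y=0.02174+0.000j on G[3,2]
R8: Y=0.01325+0.000j on G[4,1]
R9: Y=0.7092+0.000j on G[3,1]
L1: Y=0.000-0.04712j on G[2,5]
V1: row V1−V0=20.8, i_V1 at 1,0
V2: row V5−V2=18.9, i_V2 at 5,2
solve → V1=20.80+0.000j, V2=10.43+0.000j, V3=17.28+0.000j, V4=17.60+0.000j, V5=29.33+0.000j, V6=13.56+0.000j
aux → i_V1=-2.367+0.000j, i_V2=-0.1786+0.8906j

13.56+0.000j V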